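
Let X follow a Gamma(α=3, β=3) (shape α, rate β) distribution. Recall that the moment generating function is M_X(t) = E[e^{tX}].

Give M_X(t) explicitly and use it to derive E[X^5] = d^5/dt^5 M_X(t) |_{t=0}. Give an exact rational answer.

M_X(t) = 27/(3 - t)^3
M^(5)(t) = 68040/(t^8 - 24*t^7 + 252*t^6 - 1512*t^5 + 5670*t^4 - 13608*t^3 + 20412*t^2 - 17496*t + 6561)

E[X^5] = M^(5)(0) = 280/27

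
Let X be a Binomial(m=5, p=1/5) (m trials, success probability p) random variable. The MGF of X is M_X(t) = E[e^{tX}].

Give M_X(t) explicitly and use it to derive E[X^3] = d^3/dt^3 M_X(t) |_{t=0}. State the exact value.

M_X(t) = (e^(t)/5 + 4/5)^5
M′(t) = e^(5*t)/625 + 16*e^(4*t)/625 + 96*e^(3*t)/625 + 256*e^(2*t)/625 + 256*e^(t)/625
M′′(t) = e^(5*t)/125 + 64*e^(4*t)/625 + 288*e^(3*t)/625 + 512*e^(2*t)/625 + 256*e^(t)/625
M′′′(t) = e^(5*t)/25 + 256*e^(4*t)/625 + 864*e^(3*t)/625 + 1024*e^(2*t)/625 + 256*e^(t)/625

E[X^3] = M′′′(0) = 97/25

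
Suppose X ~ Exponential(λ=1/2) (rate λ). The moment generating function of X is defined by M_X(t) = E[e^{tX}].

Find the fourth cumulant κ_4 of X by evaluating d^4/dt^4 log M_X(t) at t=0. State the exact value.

M_X(t) = 1/(2*(1/2 - t))
K_X(t) = log M_X(t) = -log(1/2 - t) - log(2)
K^(4)(t) = 96/(16*t^4 - 32*t^3 + 24*t^2 - 8*t + 1)

κ_4 = K^(4)(0) = 96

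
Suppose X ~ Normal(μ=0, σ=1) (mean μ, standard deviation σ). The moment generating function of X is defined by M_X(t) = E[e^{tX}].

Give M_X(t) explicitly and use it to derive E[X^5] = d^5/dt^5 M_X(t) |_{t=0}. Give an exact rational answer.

E[X^5] = d^5M/dt^5 |_{t=0} = 0

M_X(t) = e^(t^2/2)
dM/dt = t*e^(t^2/2)
d^2M/dt^2 = t^2*e^(t^2/2) + e^(t^2/2)
d^3M/dt^3 = t^3*e^(t^2/2) + 3*t*e^(t^2/2)
d^4M/dt^4 = t^4*e^(t^2/2) + 6*t^2*e^(t^2/2) + 3*e^(t^2/2)
d^5M/dt^5 = t^5*e^(t^2/2) + 10*t^3*e^(t^2/2) + 15*t*e^(t^2/2)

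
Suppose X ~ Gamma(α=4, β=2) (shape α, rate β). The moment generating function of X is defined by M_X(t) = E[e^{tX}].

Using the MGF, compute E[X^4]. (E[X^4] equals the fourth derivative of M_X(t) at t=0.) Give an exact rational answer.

E[X^4] = d^4M/dt^4 |_{t=0} = 105/2

M_X(t) = 16/(2 - t)^4
dM/dt = -64/(t^5 - 10*t^4 + 40*t^3 - 80*t^2 + 80*t - 32)
d^2M/dt^2 = 320/(t^6 - 12*t^5 + 60*t^4 - 160*t^3 + 240*t^2 - 192*t + 64)
d^3M/dt^3 = -1920/(t^7 - 14*t^6 + 84*t^5 - 280*t^4 + 560*t^3 - 672*t^2 + 448*t - 128)
d^4M/dt^4 = 13440/(t^8 - 16*t^7 + 112*t^6 - 448*t^5 + 1120*t^4 - 1792*t^3 + 1792*t^2 - 1024*t + 256)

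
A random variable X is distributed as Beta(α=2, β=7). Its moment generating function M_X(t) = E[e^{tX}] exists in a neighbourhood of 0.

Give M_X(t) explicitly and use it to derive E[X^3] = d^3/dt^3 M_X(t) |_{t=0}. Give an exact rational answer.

E[X^3] = D^3[M](0) = 4/165

M_X(t) = ₁F₁(2; 9; t)
D^3[M](t) = 4*₁F₁(5; 12; t)/165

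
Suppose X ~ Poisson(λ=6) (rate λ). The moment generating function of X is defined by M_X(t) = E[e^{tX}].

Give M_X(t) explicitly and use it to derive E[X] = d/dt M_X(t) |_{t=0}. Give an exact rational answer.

E[X] = D[M](0) = 6

M_X(t) = e^(6*e^(t) - 6)
D[M](t) = 6*e^(-6)*e^(t)*e^(6*e^(t))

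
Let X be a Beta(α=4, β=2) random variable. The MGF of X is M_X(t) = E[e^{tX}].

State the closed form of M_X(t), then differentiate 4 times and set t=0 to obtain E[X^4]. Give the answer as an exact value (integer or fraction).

E[X^4] = D^4[M](0) = 5/18

M_X(t) = ₁F₁(4; 6; t)
D^4[M](t) = 5*₁F₁(8; 10; t)/18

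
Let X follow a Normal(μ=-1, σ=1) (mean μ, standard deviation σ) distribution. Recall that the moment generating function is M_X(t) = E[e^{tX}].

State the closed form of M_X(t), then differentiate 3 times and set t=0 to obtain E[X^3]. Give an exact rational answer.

M_X(t) = e^(t^2/2 - t)
M^(3)(t) = (t^3*e^(t^2/2) - 3*t^2*e^(t^2/2) + 6*t*e^(t^2/2) - 4*e^(t^2/2))*e^(-t)

E[X^3] = M^(3)(0) = -4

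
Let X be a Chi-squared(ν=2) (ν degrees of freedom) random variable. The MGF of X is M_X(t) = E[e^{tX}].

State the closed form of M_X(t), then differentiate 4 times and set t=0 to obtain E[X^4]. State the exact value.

M_X(t) = 1/(1 - 2*t)
D^4[M](t) = -384/(32*t^5 - 80*t^4 + 80*t^3 - 40*t^2 + 10*t - 1)

E[X^4] = D^4[M](0) = 384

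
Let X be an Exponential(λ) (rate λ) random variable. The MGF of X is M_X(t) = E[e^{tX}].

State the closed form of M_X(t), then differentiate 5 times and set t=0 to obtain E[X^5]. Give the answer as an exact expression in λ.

E[X^5] = M^(5)(0) = 120/λ^5

M_X(t) = λ/(λ - t)
M^(5)(t) = 120*λ/(λ^6 - 6*λ^5*t + 15*λ^4*t^2 - 20*λ^3*t^3 + 15*λ^2*t^4 - 6*λ*t^5 + t^6)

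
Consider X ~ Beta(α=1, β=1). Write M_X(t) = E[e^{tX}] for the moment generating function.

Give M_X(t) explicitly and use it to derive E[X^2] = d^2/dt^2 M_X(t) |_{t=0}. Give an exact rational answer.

M_X(t) = ₁F₁(1; 2; t)
M^(2)(t) = ₁F₁(3; 4; t)/3

E[X^2] = M^(2)(0) = 1/3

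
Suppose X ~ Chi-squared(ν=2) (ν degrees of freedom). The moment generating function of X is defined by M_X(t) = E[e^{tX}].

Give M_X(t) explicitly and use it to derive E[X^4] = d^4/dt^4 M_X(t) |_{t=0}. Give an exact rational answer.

E[X^4] = d^4M/dt^4 |_{t=0} = 384

M_X(t) = 1/(1 - 2*t)
dM/dt = 2/(4*t^2 - 4*t + 1)
d^2M/dt^2 = -8/(8*t^3 - 12*t^2 + 6*t - 1)
d^3M/dt^3 = 48/(16*t^4 - 32*t^3 + 24*t^2 - 8*t + 1)
d^4M/dt^4 = -384/(32*t^5 - 80*t^4 + 80*t^3 - 40*t^2 + 10*t - 1)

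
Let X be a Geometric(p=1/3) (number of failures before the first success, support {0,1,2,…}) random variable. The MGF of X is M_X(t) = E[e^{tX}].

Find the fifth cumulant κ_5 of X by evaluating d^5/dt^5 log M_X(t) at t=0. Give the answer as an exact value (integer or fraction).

M_X(t) = 1/(3*(1 - 2*e^(t)/3))
K_X(t) = log M_X(t) = -log(1 - 2*e^(t)/3) - log(3)
K^(5)(t) = (-48*e^(4*t) - 792*e^(3*t) - 1188*e^(2*t) - 162*e^(t))/(32*e^(5*t) - 240*e^(4*t) + 720*e^(3*t) - 1080*e^(2*t) + 810*e^(t) - 243)

κ_5 = K^(5)(0) = 2190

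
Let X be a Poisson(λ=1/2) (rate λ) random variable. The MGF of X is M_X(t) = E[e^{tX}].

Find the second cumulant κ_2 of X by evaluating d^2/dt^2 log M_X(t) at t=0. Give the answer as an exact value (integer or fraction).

M_X(t) = e^(e^(t)/2 - 1/2)
K_X(t) = log M_X(t) = e^(t)/2 - 1/2
dK/dt = e^(t)/2
d^2K/dt^2 = e^(t)/2

κ_2 = d^2K/dt^2 |_{t=0} = 1/2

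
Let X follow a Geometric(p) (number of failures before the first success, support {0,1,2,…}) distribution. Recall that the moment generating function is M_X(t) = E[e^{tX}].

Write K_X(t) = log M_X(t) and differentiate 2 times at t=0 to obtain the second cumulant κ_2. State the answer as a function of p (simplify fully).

M_X(t) = p/(-(1 - p)*e^(t) + 1)
K_X(t) = log M_X(t) = log(p) - log(-(1 - p)*e^(t) + 1)
dK/dt = (-p*e^(t) + e^(t))/(p*e^(t) - e^(t) + 1)
d^2K/dt^2 = (-p*e^(t) + e^(t))/(p^2*e^(2*t) - 2*p*e^(2*t) + 2*p*e^(t) + e^(2*t) - 2*e^(t) + 1)

κ_2 = d^2K/dt^2 |_{t=0} = (1 - p)/p^2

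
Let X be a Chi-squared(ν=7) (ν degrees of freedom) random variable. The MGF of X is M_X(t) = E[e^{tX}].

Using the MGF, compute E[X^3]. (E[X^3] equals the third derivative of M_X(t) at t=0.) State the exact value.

E[X^3] = M^(3)(0) = 693

M_X(t) = (1 - 2*t)^(-7/2)
M^(3)(t) = 693/(64*t^6*√(1 - 2*t) - 192*t^5*√(1 - 2*t) + 240*t^4*√(1 - 2*t) - 160*t^3*√(1 - 2*t) + 60*t^2*√(1 - 2*t) - 12*t*√(1 - 2*t) + √(1 - 2*t))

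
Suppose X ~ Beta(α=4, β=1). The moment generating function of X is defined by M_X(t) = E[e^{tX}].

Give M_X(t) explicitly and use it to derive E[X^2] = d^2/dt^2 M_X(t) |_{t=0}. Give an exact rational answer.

M_X(t) = ₁F₁(4; 5; t)
D^2[M](t) = 2*₁F₁(6; 7; t)/3

E[X^2] = D^2[M](0) = 2/3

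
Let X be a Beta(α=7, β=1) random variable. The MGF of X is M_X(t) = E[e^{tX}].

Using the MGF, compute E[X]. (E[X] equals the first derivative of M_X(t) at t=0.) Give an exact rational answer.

M_X(t) = ₁F₁(7; 8; t)
D[M](t) = 7*₁F₁(8; 9; t)/8

E[X] = D[M](0) = 7/8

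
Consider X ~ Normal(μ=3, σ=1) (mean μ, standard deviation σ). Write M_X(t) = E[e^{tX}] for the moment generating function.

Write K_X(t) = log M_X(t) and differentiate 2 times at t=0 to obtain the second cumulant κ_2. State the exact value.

κ_2 = K^(2)(0) = 1

M_X(t) = e^(t^2/2 + 3*t)
K_X(t) = log M_X(t) = t^2/2 + 3*t
K^(2)(t) = 1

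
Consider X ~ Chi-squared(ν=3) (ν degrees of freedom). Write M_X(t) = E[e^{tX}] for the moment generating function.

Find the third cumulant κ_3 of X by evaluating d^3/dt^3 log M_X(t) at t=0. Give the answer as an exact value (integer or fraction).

κ_3 = D^3[K](0) = 24

M_X(t) = (1 - 2*t)^(-3/2)
K_X(t) = log M_X(t) = -3*log(1 - 2*t)/2
D^3[K](t) = -24/(8*t^3 - 12*t^2 + 6*t - 1)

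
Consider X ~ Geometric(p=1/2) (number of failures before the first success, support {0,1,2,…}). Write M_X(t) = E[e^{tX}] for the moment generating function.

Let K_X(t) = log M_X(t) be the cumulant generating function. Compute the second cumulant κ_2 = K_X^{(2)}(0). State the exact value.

M_X(t) = 1/(2*(1 - e^(t)/2))
K_X(t) = log M_X(t) = -log(1 - e^(t)/2) - log(2)
dK/dt = -e^(t)/(e^(t) - 2)
d^2K/dt^2 = 2*e^(t)/(e^(2*t) - 4*e^(t) + 4)

κ_2 = d^2K/dt^2 |_{t=0} = 2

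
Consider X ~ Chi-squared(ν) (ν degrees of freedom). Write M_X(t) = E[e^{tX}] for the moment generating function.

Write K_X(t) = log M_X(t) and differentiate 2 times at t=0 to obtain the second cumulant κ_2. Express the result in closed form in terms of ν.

M_X(t) = (1 - 2*t)^(-ν/2)
K_X(t) = log M_X(t) = -ν*log(1 - 2*t)/2
K′(t) = -ν/(2*t - 1)
K′′(t) = 2*ν/(4*t^2 - 4*t + 1)

κ_2 = K′′(0) = 2*ν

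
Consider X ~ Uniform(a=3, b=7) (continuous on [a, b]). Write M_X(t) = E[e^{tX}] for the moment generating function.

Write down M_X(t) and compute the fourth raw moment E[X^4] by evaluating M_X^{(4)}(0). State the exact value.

E[X^4] = M′′′′(0) = 4141/5

M_X(t) = (e^(7*t) - e^(3*t))/(4*t)
M′(t) = (7*t*e^(7*t) - 3*t*e^(3*t) - e^(7*t) + e^(3*t))/(4*t^2)
M′′(t) = (49*t^2*e^(7*t) - 9*t^2*e^(3*t) - 14*t*e^(7*t) + 6*t*e^(3*t) + 2*e^(7*t) - 2*e^(3*t))/(4*t^3)
M′′′(t) = (343*t^3*e^(7*t) - 27*t^3*e^(3*t) - 147*t^2*e^(7*t) + 27*t^2*e^(3*t) + 42*t*e^(7*t) - 18*t*e^(3*t) - 6*e^(7*t) + 6*e^(3*t))/(4*t^4)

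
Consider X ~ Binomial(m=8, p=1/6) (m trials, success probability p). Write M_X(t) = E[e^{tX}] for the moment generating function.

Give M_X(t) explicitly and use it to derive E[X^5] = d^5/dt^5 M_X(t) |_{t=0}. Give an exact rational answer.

E[X^5] = M^(5)(0) = 6268/81

M_X(t) = (e^(t)/6 + 5/6)^8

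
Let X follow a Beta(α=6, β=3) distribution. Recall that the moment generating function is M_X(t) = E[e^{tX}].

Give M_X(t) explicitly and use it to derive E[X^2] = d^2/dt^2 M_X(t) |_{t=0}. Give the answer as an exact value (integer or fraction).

M_X(t) = ₁F₁(6; 9; t)
dM/dt = 2*₁F₁(7; 10; t)/3
d^2M/dt^2 = 7*₁F₁(8; 11; t)/15

E[X^2] = d^2M/dt^2 |_{t=0} = 7/15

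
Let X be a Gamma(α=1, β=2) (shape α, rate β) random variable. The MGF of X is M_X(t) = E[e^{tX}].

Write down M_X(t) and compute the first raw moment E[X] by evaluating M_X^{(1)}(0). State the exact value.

M_X(t) = 2/(2 - t)
D[M](t) = 2/(t^2 - 4*t + 4)

E[X] = D[M](0) = 1/2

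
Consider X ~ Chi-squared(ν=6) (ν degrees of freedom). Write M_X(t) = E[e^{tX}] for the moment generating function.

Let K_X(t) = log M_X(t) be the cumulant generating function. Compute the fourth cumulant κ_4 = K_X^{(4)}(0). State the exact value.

M_X(t) = (1 - 2*t)^(-3)
K_X(t) = log M_X(t) = -3*log(1 - 2*t)
D^4[K](t) = 288/(16*t^4 - 32*t^3 + 24*t^2 - 8*t + 1)

κ_4 = D^4[K](0) = 288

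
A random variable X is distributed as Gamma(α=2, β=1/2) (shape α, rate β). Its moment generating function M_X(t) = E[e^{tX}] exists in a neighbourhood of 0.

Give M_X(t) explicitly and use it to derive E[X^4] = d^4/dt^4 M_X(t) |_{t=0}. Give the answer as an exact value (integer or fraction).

M_X(t) = 1/(4*(1/2 - t)^2)
M′(t) = -4/(8*t^3 - 12*t^2 + 6*t - 1)
M′′(t) = 24/(16*t^4 - 32*t^3 + 24*t^2 - 8*t + 1)
M′′′(t) = -192/(32*t^5 - 80*t^4 + 80*t^3 - 40*t^2 + 10*t - 1)
M′′′′(t) = 1920/(64*t^6 - 192*t^5 + 240*t^4 - 160*t^3 + 60*t^2 - 12*t + 1)

E[X^4] = M′′′′(0) = 1920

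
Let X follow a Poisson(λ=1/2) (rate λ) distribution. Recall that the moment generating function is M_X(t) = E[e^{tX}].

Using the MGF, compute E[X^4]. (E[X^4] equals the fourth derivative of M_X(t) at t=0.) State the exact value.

E[X^4] = D^4[M](0) = 49/16

M_X(t) = e^(e^(t)/2 - 1/2)
D^4[M](t) = (e^(4*t)*e^(e^(t)/2) + 12*e^(3*t)*e^(e^(t)/2) + 28*e^(2*t)*e^(e^(t)/2) + 8*e^(t)*e^(e^(t)/2))*e^(-1/2)/16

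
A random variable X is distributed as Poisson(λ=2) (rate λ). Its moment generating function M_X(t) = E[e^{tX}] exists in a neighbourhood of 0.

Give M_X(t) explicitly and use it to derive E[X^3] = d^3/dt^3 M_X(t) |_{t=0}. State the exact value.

M_X(t) = e^(2*e^(t) - 2)
M^(3)(t) = (8*e^(3*t)*e^(2*e^(t)) + 12*e^(2*t)*e^(2*e^(t)) + 2*e^(t)*e^(2*e^(t)))*e^(-2)

E[X^3] = M^(3)(0) = 22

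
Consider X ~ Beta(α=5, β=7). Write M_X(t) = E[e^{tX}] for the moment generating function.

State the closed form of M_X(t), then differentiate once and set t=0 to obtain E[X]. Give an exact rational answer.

E[X] = M^(1)(0) = 5/12

M_X(t) = ₁F₁(5; 12; t)
M^(1)(t) = 5*₁F₁(6; 13; t)/12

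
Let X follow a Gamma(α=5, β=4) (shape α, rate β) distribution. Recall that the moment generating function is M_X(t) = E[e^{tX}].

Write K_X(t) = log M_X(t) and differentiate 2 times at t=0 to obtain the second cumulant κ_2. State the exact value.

M_X(t) = 1024/(4 - t)^5
K_X(t) = log M_X(t) = -5*log(4 - t) + 10*log(2)
K^(2)(t) = 5/(t^2 - 8*t + 16)

κ_2 = K^(2)(0) = 5/16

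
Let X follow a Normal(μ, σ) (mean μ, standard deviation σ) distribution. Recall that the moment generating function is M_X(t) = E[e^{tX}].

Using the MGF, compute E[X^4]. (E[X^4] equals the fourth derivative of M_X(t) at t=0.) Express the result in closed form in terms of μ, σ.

M_X(t) = e^(μ*t + σ^2*t^2/2)

E[X^4] = D^4[M](0) = μ^4 + 6*μ^2*σ^2 + 3*σ^4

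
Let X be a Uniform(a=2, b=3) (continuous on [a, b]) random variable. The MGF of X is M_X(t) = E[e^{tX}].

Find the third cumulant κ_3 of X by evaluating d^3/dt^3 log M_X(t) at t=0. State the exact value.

κ_3 = K′′′(0) = 0

M_X(t) = (e^(3*t) - e^(2*t))/t
K_X(t) = log M_X(t) = -log(t) + log(e^(3*t) - e^(2*t))
K′(t) = (3*t*e^(t) - 2*t - e^(t) + 1)/(t*e^(t) - t)
K′′(t) = (-t^2*e^(t) + e^(2*t) - 2*e^(t) + 1)/(t^2*e^(2*t) - 2*t^2*e^(t) + t^2)
K′′′(t) = (t^3*e^(2*t) + t^3*e^(t) - 2*e^(3*t) + 6*e^(2*t) - 6*e^(t) + 2)/(t^3*e^(3*t) - 3*t^3*e^(2*t) + 3*t^3*e^(t) - t^3)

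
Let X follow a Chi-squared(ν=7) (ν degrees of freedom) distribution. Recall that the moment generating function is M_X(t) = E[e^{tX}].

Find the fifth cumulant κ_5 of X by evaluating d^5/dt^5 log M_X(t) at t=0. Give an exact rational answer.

κ_5 = K^(5)(0) = 2688

M_X(t) = (1 - 2*t)^(-7/2)
K_X(t) = log M_X(t) = -7*log(1 - 2*t)/2
K^(5)(t) = -2688/(32*t^5 - 80*t^4 + 80*t^3 - 40*t^2 + 10*t - 1)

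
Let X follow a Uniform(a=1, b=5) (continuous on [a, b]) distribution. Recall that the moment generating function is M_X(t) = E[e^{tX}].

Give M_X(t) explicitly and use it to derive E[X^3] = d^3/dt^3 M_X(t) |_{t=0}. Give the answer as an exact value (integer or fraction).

M_X(t) = (e^(5*t) - e^(t))/(4*t)
D^3[M](t) = (125*t^3*e^(5*t) - t^3*e^(t) - 75*t^2*e^(5*t) + 3*t^2*e^(t) + 30*t*e^(5*t) - 6*t*e^(t) - 6*e^(5*t) + 6*e^(t))/(4*t^4)

E[X^3] = D^3[M](0) = 39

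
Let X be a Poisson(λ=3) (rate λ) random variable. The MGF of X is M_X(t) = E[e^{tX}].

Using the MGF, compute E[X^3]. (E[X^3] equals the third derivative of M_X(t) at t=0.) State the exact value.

E[X^3] = M^(3)(0) = 57

M_X(t) = e^(3*e^(t) - 3)
M^(3)(t) = (27*e^(3*t)*e^(3*e^(t)) + 27*e^(2*t)*e^(3*e^(t)) + 3*e^(t)*e^(3*e^(t)))*e^(-3)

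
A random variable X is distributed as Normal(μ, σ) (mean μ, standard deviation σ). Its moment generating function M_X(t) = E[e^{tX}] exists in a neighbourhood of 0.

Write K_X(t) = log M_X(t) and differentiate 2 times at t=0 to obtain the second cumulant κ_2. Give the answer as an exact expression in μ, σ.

M_X(t) = e^(μ*t + σ^2*t^2/2)
K_X(t) = log M_X(t) = μ*t + σ^2*t^2/2
dK/dt = μ + σ^2*t
d^2K/dt^2 = σ^2

κ_2 = d^2K/dt^2 |_{t=0} = σ^2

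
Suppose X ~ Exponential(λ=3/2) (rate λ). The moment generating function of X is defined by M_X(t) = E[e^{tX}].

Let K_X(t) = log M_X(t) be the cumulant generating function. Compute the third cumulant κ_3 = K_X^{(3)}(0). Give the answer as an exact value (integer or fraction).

κ_3 = D^3[K](0) = 16/27

M_X(t) = 3/(2*(3/2 - t))
K_X(t) = log M_X(t) = -log(3/2 - t) - log(2) + log(3)
D^3[K](t) = -16/(8*t^3 - 36*t^2 + 54*t - 27)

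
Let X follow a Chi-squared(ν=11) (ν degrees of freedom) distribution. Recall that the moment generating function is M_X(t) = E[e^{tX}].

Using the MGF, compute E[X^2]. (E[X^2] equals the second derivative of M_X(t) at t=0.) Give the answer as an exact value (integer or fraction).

E[X^2] = d^2M/dt^2 |_{t=0} = 143

M_X(t) = (1 - 2*t)^(-11/2)
dM/dt = 11/(64*t^6*√(1 - 2*t) - 192*t^5*√(1 - 2*t) + 240*t^4*√(1 - 2*t) - 160*t^3*√(1 - 2*t) + 60*t^2*√(1 - 2*t) - 12*t*√(1 - 2*t) + √(1 - 2*t))
d^2M/dt^2 = -143/(128*t^7*√(1 - 2*t) - 448*t^6*√(1 - 2*t) + 672*t^5*√(1 - 2*t) - 560*t^4*√(1 - 2*t) + 280*t^3*√(1 - 2*t) - 84*t^2*√(1 - 2*t) + 14*t*√(1 - 2*t) - √(1 - 2*t))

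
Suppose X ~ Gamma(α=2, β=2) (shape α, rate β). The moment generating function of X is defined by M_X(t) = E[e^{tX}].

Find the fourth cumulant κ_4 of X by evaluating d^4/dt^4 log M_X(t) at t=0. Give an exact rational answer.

κ_4 = K′′′′(0) = 3/4

M_X(t) = 4/(2 - t)^2
K_X(t) = log M_X(t) = -2*log(2 - t) + 2*log(2)
K′(t) = -2/(t - 2)
K′′(t) = 2/(t^2 - 4*t + 4)
K′′′(t) = -4/(t^3 - 6*t^2 + 12*t - 8)
K′′′′(t) = 12/(t^4 - 8*t^3 + 24*t^2 - 32*t + 16)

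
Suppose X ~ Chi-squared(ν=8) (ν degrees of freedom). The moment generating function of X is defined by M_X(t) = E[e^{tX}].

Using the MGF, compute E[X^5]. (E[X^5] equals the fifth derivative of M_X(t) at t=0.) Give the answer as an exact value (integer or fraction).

E[X^5] = M′′′′′(0) = 215040

M_X(t) = (1 - 2*t)^(-4)
M′(t) = -8/(32*t^5 - 80*t^4 + 80*t^3 - 40*t^2 + 10*t - 1)
M′′(t) = 80/(64*t^6 - 192*t^5 + 240*t^4 - 160*t^3 + 60*t^2 - 12*t + 1)
M′′′(t) = -960/(128*t^7 - 448*t^6 + 672*t^5 - 560*t^4 + 280*t^3 - 84*t^2 + 14*t - 1)
M′′′′(t) = 13440/(256*t^8 - 1024*t^7 + 1792*t^6 - 1792*t^5 + 1120*t^4 - 448*t^3 + 112*t^2 - 16*t + 1)
M′′′′′(t) = -215040/(512*t^9 - 2304*t^8 + 4608*t^7 - 5376*t^6 + 4032*t^5 - 2016*t^4 + 672*t^3 - 144*t^2 + 18*t - 1)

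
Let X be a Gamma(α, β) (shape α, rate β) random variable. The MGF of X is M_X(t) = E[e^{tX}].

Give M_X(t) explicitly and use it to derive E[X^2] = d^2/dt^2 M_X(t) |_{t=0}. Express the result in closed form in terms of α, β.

M_X(t) = (β/(β - t))^α
M^(2)(t) = (α^2*β^α*(1/(β - t))^α + α*β^α*(1/(β - t))^α)/(β^2 - 2*β*t + t^2)

E[X^2] = M^(2)(0) = α*(α + 1)/β^2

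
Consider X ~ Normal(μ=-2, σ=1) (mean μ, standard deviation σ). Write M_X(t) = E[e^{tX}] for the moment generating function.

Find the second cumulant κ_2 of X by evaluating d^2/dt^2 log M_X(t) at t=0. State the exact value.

M_X(t) = e^(t^2/2 - 2*t)
K_X(t) = log M_X(t) = t^2/2 - 2*t
K^(2)(t) = 1

κ_2 = K^(2)(0) = 1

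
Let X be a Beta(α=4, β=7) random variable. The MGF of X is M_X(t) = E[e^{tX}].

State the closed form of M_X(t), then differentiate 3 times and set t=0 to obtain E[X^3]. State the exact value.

M_X(t) = ₁F₁(4; 11; t)
dM/dt = 4*₁F₁(5; 12; t)/11
d^2M/dt^2 = 5*₁F₁(6; 13; t)/33
d^3M/dt^3 = 10*₁F₁(7; 14; t)/143

E[X^3] = d^3M/dt^3 |_{t=0} = 10/143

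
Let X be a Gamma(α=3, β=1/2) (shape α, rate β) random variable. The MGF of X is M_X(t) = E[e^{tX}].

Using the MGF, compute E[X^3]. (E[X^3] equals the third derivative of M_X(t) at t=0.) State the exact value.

M_X(t) = 1/(8*(1/2 - t)^3)
M′(t) = 6/(16*t^4 - 32*t^3 + 24*t^2 - 8*t + 1)
M′′(t) = -48/(32*t^5 - 80*t^4 + 80*t^3 - 40*t^2 + 10*t - 1)
M′′′(t) = 480/(64*t^6 - 192*t^5 + 240*t^4 - 160*t^3 + 60*t^2 - 12*t + 1)

E[X^3] = M′′′(0) = 480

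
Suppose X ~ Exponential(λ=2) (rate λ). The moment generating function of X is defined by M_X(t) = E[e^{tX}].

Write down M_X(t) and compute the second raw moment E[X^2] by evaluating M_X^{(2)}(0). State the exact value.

E[X^2] = M^(2)(0) = 1/2

M_X(t) = 2/(2 - t)
M^(2)(t) = -4/(t^3 - 6*t^2 + 12*t - 8)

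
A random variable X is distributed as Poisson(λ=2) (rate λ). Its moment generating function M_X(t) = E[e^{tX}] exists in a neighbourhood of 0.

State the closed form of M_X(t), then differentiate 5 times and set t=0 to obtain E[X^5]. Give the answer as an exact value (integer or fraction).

E[X^5] = D^5[M](0) = 454

M_X(t) = e^(2*e^(t) - 2)
D^5[M](t) = (32*e^(5*t)*e^(2*e^(t)) + 160*e^(4*t)*e^(2*e^(t)) + 200*e^(3*t)*e^(2*e^(t)) + 60*e^(2*t)*e^(2*e^(t)) + 2*e^(t)*e^(2*e^(t)))*e^(-2)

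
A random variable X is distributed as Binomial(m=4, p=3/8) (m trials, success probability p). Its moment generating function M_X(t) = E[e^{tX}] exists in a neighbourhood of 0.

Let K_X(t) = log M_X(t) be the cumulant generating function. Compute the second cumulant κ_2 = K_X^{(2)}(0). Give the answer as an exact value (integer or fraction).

κ_2 = D^2[K](0) = 15/16

M_X(t) = (3*e^(t)/8 + 5/8)^4
K_X(t) = log M_X(t) = 4*log(3*e^(t)/8 + 5/8)
D^2[K](t) = 60*e^(t)/(9*e^(2*t) + 30*e^(t) + 25)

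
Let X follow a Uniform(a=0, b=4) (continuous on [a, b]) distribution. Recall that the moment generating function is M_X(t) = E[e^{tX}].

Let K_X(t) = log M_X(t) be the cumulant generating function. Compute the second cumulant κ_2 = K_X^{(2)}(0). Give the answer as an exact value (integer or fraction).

κ_2 = d^2K/dt^2 |_{t=0} = 4/3

M_X(t) = (e^(4*t) - 1)/(4*t)
K_X(t) = log M_X(t) = -log(t) + log(e^(4*t) - 1) - 2*log(2)
dK/dt = (4*t*e^(4*t) - e^(4*t) + 1)/(t*e^(4*t) - t)
d^2K/dt^2 = (-16*t^2*e^(4*t) + e^(8*t) - 2*e^(4*t) + 1)/(t^2*e^(8*t) - 2*t^2*e^(4*t) + t^2)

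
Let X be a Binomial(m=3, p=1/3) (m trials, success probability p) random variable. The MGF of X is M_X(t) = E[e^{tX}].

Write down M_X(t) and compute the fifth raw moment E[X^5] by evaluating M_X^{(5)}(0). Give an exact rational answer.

E[X^5] = d^5M/dt^5 |_{t=0} = 149/9

M_X(t) = (e^(t)/3 + 2/3)^3
dM/dt = e^(3*t)/9 + 4*e^(2*t)/9 + 4*e^(t)/9
d^2M/dt^2 = e^(3*t)/3 + 8*e^(2*t)/9 + 4*e^(t)/9
d^3M/dt^3 = e^(3*t) + 16*e^(2*t)/9 + 4*e^(t)/9
d^4M/dt^4 = 3*e^(3*t) + 32*e^(2*t)/9 + 4*e^(t)/9
d^5M/dt^5 = 9*e^(3*t) + 64*e^(2*t)/9 + 4*e^(t)/9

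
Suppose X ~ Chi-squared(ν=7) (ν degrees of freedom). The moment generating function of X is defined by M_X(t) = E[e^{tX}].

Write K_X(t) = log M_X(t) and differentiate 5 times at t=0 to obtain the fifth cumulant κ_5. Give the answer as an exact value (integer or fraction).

κ_5 = d^5K/dt^5 |_{t=0} = 2688

M_X(t) = (1 - 2*t)^(-7/2)
K_X(t) = log M_X(t) = -7*log(1 - 2*t)/2
dK/dt = -7/(2*t - 1)
d^2K/dt^2 = 14/(4*t^2 - 4*t + 1)
d^3K/dt^3 = -56/(8*t^3 - 12*t^2 + 6*t - 1)
d^4K/dt^4 = 336/(16*t^4 - 32*t^3 + 24*t^2 - 8*t + 1)
d^5K/dt^5 = -2688/(32*t^5 - 80*t^4 + 80*t^3 - 40*t^2 + 10*t - 1)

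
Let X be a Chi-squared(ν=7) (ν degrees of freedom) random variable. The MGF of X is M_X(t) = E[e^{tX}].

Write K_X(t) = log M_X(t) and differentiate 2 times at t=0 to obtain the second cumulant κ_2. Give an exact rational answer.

M_X(t) = (1 - 2*t)^(-7/2)
K_X(t) = log M_X(t) = -7*log(1 - 2*t)/2
dK/dt = -7/(2*t - 1)
d^2K/dt^2 = 14/(4*t^2 - 4*t + 1)

κ_2 = d^2K/dt^2 |_{t=0} = 14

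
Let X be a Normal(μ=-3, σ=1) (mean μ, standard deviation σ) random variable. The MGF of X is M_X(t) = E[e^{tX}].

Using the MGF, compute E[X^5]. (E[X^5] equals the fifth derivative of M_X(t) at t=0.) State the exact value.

E[X^5] = M′′′′′(0) = -558

M_X(t) = e^(t^2/2 - 3*t)
M′(t) = t*e^(-3*t)*e^(t^2/2) - 3*e^(-3*t)*e^(t^2/2)
M′′(t) = (t^2*e^(t^2/2) - 6*t*e^(t^2/2) + 10*e^(t^2/2))*e^(-3*t)
M′′′(t) = (t^3*e^(t^2/2) - 9*t^2*e^(t^2/2) + 30*t*e^(t^2/2) - 36*e^(t^2/2))*e^(-3*t)
M′′′′(t) = (t^4*e^(t^2/2) - 12*t^3*e^(t^2/2) + 60*t^2*e^(t^2/2) - 144*t*e^(t^2/2) + 138*e^(t^2/2))*e^(-3*t)
M′′′′′(t) = (t^5*e^(t^2/2) - 15*t^4*e^(t^2/2) + 100*t^3*e^(t^2/2) - 360*t^2*e^(t^2/2) + 690*t*e^(t^2/2) - 558*e^(t^2/2))*e^(-3*t)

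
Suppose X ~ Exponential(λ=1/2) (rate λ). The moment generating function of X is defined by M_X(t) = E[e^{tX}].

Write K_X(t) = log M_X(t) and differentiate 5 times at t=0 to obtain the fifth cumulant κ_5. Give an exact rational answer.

M_X(t) = 1/(2*(1/2 - t))
K_X(t) = log M_X(t) = -log(1/2 - t) - log(2)
K′(t) = -2/(2*t - 1)
K′′(t) = 4/(4*t^2 - 4*t + 1)
K′′′(t) = -16/(8*t^3 - 12*t^2 + 6*t - 1)
K′′′′(t) = 96/(16*t^4 - 32*t^3 + 24*t^2 - 8*t + 1)
K′′′′′(t) = -768/(32*t^5 - 80*t^4 + 80*t^3 - 40*t^2 + 10*t - 1)

κ_5 = K′′′′′(0) = 768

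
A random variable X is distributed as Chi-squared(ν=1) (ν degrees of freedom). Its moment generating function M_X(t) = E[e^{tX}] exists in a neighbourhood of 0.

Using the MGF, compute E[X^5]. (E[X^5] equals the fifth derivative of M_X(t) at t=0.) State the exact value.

M_X(t) = 1/√(1 - 2*t)
D^5[M](t) = -945/(32*t^5*√(1 - 2*t) - 80*t^4*√(1 - 2*t) + 80*t^3*√(1 - 2*t) - 40*t^2*√(1 - 2*t) + 10*t*√(1 - 2*t) - √(1 - 2*t))

E[X^5] = D^5[M](0) = 945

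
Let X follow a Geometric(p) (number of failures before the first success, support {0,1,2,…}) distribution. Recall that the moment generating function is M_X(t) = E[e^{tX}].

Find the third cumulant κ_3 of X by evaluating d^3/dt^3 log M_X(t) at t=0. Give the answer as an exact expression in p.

M_X(t) = p/(-(1 - p)*e^(t) + 1)
K_X(t) = log M_X(t) = log(p) - log(-(1 - p)*e^(t) + 1)
dK/dt = (-p*e^(t) + e^(t))/(p*e^(t) - e^(t) + 1)
d^2K/dt^2 = (-p*e^(t) + e^(t))/(p^2*e^(2*t) - 2*p*e^(2*t) + 2*p*e^(t) + e^(2*t) - 2*e^(t) + 1)

κ_3 = d^3K/dt^3 |_{t=0} = (p^2 - 3*p + 2)/p^3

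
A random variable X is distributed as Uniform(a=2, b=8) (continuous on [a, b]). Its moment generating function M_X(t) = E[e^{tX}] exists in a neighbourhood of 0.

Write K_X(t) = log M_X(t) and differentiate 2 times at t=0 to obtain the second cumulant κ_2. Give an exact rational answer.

M_X(t) = (e^(8*t) - e^(2*t))/(6*t)
K_X(t) = log M_X(t) = -log(t) + log(e^(8*t) - e^(2*t)) - log(6)
K^(2)(t) = (-36*t^2*e^(6*t) + e^(12*t) - 2*e^(6*t) + 1)/(t^2*e^(12*t) - 2*t^2*e^(6*t) + t^2)

κ_2 = K^(2)(0) = 3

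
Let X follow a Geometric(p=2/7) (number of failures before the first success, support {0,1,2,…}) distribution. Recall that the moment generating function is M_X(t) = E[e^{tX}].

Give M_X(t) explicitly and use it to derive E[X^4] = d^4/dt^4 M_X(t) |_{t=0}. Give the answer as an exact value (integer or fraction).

M_X(t) = 2/(7*(1 - 5*e^(t)/7))
M′(t) = 10*e^(t)/(25*e^(2*t) - 70*e^(t) + 49)
M′′(t) = (-50*e^(2*t) - 70*e^(t))/(125*e^(3*t) - 525*e^(2*t) + 735*e^(t) - 343)
M′′′(t) = (250*e^(3*t) + 1400*e^(2*t) + 490*e^(t))/(625*e^(4*t) - 3500*e^(3*t) + 7350*e^(2*t) - 6860*e^(t) + 2401)
M′′′′(t) = (-1250*e^(4*t) - 19250*e^(3*t) - 26950*e^(2*t) - 3430*e^(t))/(3125*e^(5*t) - 21875*e^(4*t) + 61250*e^(3*t) - 85750*e^(2*t) + 60025*e^(t) - 16807)

E[X^4] = M′′′′(0) = 1590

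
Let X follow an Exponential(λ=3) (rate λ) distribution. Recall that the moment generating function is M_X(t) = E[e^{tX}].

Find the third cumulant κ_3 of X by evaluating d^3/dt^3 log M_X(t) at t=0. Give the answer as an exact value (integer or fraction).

κ_3 = K′′′(0) = 2/27

M_X(t) = 3/(3 - t)
K_X(t) = log M_X(t) = -log(3 - t) + log(3)
K′(t) = -1/(t - 3)
K′′(t) = 1/(t^2 - 6*t + 9)
K′′′(t) = -2/(t^3 - 9*t^2 + 27*t - 27)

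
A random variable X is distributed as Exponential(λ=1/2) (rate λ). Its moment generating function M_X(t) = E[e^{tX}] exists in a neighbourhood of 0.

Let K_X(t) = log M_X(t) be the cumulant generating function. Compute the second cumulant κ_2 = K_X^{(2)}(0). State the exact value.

M_X(t) = 1/(2*(1/2 - t))
K_X(t) = log M_X(t) = -log(1/2 - t) - log(2)
dK/dt = -2/(2*t - 1)
d^2K/dt^2 = 4/(4*t^2 - 4*t + 1)

κ_2 = d^2K/dt^2 |_{t=0} = 4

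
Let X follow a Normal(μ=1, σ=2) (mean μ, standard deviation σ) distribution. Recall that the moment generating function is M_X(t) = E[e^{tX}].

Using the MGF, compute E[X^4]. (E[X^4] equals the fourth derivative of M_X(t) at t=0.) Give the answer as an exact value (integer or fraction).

M_X(t) = e^(2*t^2 + t)
M′(t) = 4*t*e^(t)*e^(2*t^2) + e^(t)*e^(2*t^2)
M′′(t) = 16*t^2*e^(t)*e^(2*t^2) + 8*t*e^(t)*e^(2*t^2) + 5*e^(t)*e^(2*t^2)
M′′′(t) = 64*t^3*e^(t)*e^(2*t^2) + 48*t^2*e^(t)*e^(2*t^2) + 60*t*e^(t)*e^(2*t^2) + 13*e^(t)*e^(2*t^2)
M′′′′(t) = 256*t^4*e^(t)*e^(2*t^2) + 256*t^3*e^(t)*e^(2*t^2) + 480*t^2*e^(t)*e^(2*t^2) + 208*t*e^(t)*e^(2*t^2) + 73*e^(t)*e^(2*t^2)

E[X^4] = M′′′′(0) = 73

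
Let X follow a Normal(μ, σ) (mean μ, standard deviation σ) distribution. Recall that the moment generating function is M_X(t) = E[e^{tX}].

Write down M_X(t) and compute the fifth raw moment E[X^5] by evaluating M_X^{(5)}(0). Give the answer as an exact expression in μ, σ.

E[X^5] = M′′′′′(0) = μ*(μ^4 + 10*μ^2*σ^2 + 15*σ^4)

M_X(t) = e^(μ*t + σ^2*t^2/2)
M′(t) = μ*e^(μ*t)*e^(σ^2*t^2/2) + σ^2*t*e^(μ*t)*e^(σ^2*t^2/2)
M′′(t) = μ^2*e^(μ*t)*e^(σ^2*t^2/2) + 2*μ*σ^2*t*e^(μ*t)*e^(σ^2*t^2/2) + σ^4*t^2*e^(μ*t)*e^(σ^2*t^2/2) + σ^2*e^(μ*t)*e^(σ^2*t^2/2)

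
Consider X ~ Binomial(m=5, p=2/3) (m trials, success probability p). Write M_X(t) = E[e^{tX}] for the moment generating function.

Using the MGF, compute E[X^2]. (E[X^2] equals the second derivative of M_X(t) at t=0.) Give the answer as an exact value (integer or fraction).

E[X^2] = d^2M/dt^2 |_{t=0} = 110/9

M_X(t) = (2*e^(t)/3 + 1/3)^5
dM/dt = 160*e^(5*t)/243 + 320*e^(4*t)/243 + 80*e^(3*t)/81 + 80*e^(2*t)/243 + 10*e^(t)/243
d^2M/dt^2 = 800*e^(5*t)/243 + 1280*e^(4*t)/243 + 80*e^(3*t)/27 + 160*e^(2*t)/243 + 10*e^(t)/243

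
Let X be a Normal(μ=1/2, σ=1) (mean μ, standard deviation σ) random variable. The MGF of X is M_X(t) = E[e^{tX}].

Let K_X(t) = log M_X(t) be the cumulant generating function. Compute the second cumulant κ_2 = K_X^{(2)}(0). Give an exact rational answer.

M_X(t) = e^(t^2/2 + t/2)
K_X(t) = log M_X(t) = t^2/2 + t/2
K′(t) = t + 1/2
K′′(t) = 1

κ_2 = K′′(0) = 1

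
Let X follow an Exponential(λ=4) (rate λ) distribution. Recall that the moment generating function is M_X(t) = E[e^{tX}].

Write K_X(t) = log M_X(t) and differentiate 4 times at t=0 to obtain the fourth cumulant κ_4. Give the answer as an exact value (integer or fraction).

M_X(t) = 4/(4 - t)
K_X(t) = log M_X(t) = -log(4 - t) + 2*log(2)
K′(t) = -1/(t - 4)
K′′(t) = 1/(t^2 - 8*t + 16)
K′′′(t) = -2/(t^3 - 12*t^2 + 48*t - 64)
K′′′′(t) = 6/(t^4 - 16*t^3 + 96*t^2 - 256*t + 256)

κ_4 = K′′′′(0) = 3/128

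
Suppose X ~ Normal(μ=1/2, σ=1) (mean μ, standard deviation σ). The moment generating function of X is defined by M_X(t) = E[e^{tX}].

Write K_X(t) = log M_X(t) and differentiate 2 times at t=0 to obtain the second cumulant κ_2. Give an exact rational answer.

M_X(t) = e^(t^2/2 + t/2)
K_X(t) = log M_X(t) = t^2/2 + t/2
K^(2)(t) = 1

κ_2 = K^(2)(0) = 1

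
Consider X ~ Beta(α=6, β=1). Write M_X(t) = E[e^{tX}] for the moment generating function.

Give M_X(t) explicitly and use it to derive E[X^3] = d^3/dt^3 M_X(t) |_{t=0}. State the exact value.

M_X(t) = ₁F₁(6; 7; t)
M′(t) = 6*₁F₁(7; 8; t)/7
M′′(t) = 3*₁F₁(8; 9; t)/4
M′′′(t) = 2*₁F₁(9; 10; t)/3

E[X^3] = M′′′(0) = 2/3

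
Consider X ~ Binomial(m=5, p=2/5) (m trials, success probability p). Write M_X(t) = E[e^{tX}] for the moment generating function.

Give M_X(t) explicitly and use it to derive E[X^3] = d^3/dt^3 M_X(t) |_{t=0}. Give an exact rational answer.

E[X^3] = d^3M/dt^3 |_{t=0} = 386/25

M_X(t) = (2*e^(t)/5 + 3/5)^5
dM/dt = 32*e^(5*t)/625 + 192*e^(4*t)/625 + 432*e^(3*t)/625 + 432*e^(2*t)/625 + 162*e^(t)/625
d^2M/dt^2 = 32*e^(5*t)/125 + 768*e^(4*t)/625 + 1296*e^(3*t)/625 + 864*e^(2*t)/625 + 162*e^(t)/625
d^3M/dt^3 = 32*e^(5*t)/25 + 3072*e^(4*t)/625 + 3888*e^(3*t)/625 + 1728*e^(2*t)/625 + 162*e^(t)/625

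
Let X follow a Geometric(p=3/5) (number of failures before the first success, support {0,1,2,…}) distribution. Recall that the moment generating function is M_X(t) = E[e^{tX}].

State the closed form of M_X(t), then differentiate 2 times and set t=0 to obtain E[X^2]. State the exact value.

E[X^2] = d^2M/dt^2 |_{t=0} = 14/9

M_X(t) = 3/(5*(1 - 2*e^(t)/5))
dM/dt = 6*e^(t)/(4*e^(2*t) - 20*e^(t) + 25)
d^2M/dt^2 = (-12*e^(2*t) - 30*e^(t))/(8*e^(3*t) - 60*e^(2*t) + 150*e^(t) - 125)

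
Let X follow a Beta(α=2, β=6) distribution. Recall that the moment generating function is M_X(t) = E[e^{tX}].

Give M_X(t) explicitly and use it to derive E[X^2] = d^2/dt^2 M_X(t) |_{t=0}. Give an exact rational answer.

M_X(t) = ₁F₁(2; 8; t)
M^(2)(t) = ₁F₁(4; 10; t)/12

E[X^2] = M^(2)(0) = 1/12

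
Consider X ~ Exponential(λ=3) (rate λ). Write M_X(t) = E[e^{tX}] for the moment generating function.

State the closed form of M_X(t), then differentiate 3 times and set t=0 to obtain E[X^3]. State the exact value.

M_X(t) = 3/(3 - t)
dM/dt = 3/(t^2 - 6*t + 9)
d^2M/dt^2 = -6/(t^3 - 9*t^2 + 27*t - 27)
d^3M/dt^3 = 18/(t^4 - 12*t^3 + 54*t^2 - 108*t + 81)

E[X^3] = d^3M/dt^3 |_{t=0} = 2/9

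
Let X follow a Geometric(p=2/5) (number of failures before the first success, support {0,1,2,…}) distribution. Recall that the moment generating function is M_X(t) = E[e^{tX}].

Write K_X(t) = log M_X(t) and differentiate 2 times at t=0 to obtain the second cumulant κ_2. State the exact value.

κ_2 = D^2[K](0) = 15/4

M_X(t) = 2/(5*(1 - 3*e^(t)/5))
K_X(t) = log M_X(t) = -log(1 - 3*e^(t)/5) - log(5) + log(2)
D^2[K](t) = 15*e^(t)/(9*e^(2*t) - 30*e^(t) + 25)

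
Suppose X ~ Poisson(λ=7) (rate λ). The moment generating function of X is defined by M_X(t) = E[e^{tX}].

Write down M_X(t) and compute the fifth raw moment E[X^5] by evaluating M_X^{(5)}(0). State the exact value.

M_X(t) = e^(7*e^(t) - 7)
M′(t) = 7*e^(-7)*e^(t)*e^(7*e^(t))
M′′(t) = (49*e^(2*t)*e^(7*e^(t)) + 7*e^(t)*e^(7*e^(t)))*e^(-7)
M′′′(t) = (343*e^(3*t)*e^(7*e^(t)) + 147*e^(2*t)*e^(7*e^(t)) + 7*e^(t)*e^(7*e^(t)))*e^(-7)
M′′′′(t) = (2401*e^(4*t)*e^(7*e^(t)) + 2058*e^(3*t)*e^(7*e^(t)) + 343*e^(2*t)*e^(7*e^(t)) + 7*e^(t)*e^(7*e^(t)))*e^(-7)
M′′′′′(t) = (16807*e^(5*t)*e^(7*e^(t)) + 24010*e^(4*t)*e^(7*e^(t)) + 8575*e^(3*t)*e^(7*e^(t)) + 735*e^(2*t)*e^(7*e^(t)) + 7*e^(t)*e^(7*e^(t)))*e^(-7)

E[X^5] = M′′′′′(0) = 50134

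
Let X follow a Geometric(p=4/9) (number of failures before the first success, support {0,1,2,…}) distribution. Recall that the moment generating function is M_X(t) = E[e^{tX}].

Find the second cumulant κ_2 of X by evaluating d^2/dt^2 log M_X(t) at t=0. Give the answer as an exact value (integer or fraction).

M_X(t) = 4/(9*(1 - 5*e^(t)/9))
K_X(t) = log M_X(t) = -log(1 - 5*e^(t)/9) - 2*log(3) + 2*log(2)
dK/dt = -5*e^(t)/(5*e^(t) - 9)
d^2K/dt^2 = 45*e^(t)/(25*e^(2*t) - 90*e^(t) + 81)

κ_2 = d^2K/dt^2 |_{t=0} = 45/16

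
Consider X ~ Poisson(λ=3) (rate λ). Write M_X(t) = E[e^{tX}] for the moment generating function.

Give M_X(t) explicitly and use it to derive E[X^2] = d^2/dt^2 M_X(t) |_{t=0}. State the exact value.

M_X(t) = e^(3*e^(t) - 3)
D^2[M](t) = (9*e^(2*t)*e^(3*e^(t)) + 3*e^(t)*e^(3*e^(t)))*e^(-3)

E[X^2] = D^2[M](0) = 12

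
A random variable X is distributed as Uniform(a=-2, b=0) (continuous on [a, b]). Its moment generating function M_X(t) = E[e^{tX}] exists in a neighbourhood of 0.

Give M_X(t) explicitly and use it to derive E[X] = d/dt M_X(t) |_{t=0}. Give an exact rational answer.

M_X(t) = (1 - e^(-2*t))/(2*t)
M^(1)(t) = (2*t - e^(2*t) + 1)*e^(-2*t)/(2*t^2)

E[X] = M^(1)(0) = -1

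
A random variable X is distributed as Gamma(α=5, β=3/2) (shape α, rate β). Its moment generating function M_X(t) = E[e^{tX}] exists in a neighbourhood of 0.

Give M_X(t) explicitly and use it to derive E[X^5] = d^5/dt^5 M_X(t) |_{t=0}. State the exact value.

M_X(t) = 243/(32*(3/2 - t)^5)
dM/dt = 2430/(64*t^6 - 576*t^5 + 2160*t^4 - 4320*t^3 + 4860*t^2 - 2916*t + 729)
d^2M/dt^2 = -29160/(128*t^7 - 1344*t^6 + 6048*t^5 - 15120*t^4 + 22680*t^3 - 20412*t^2 + 10206*t - 2187)
d^3M/dt^3 = 408240/(256*t^8 - 3072*t^7 + 16128*t^6 - 48384*t^5 + 90720*t^4 - 108864*t^3 + 81648*t^2 - 34992*t + 6561)
d^4M/dt^4 = -6531840/(512*t^9 - 6912*t^8 + 41472*t^7 - 145152*t^6 + 326592*t^5 - 489888*t^4 + 489888*t^3 - 314928*t^2 + 118098*t - 19683)
d^5M/dt^5 = 117573120/(1024*t^10 - 15360*t^9 + 103680*t^8 - 414720*t^7 + 1088640*t^6 - 1959552*t^5 + 2449440*t^4 - 2099520*t^3 + 1180980*t^2 - 393660*t + 59049)

E[X^5] = d^5M/dt^5 |_{t=0} = 17920/9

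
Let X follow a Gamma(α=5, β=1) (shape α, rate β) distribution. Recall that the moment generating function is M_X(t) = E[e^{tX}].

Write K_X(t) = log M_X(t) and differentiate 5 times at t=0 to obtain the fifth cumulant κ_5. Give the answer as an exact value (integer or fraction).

M_X(t) = (1 - t)^(-5)
K_X(t) = log M_X(t) = -5*log(1 - t)
K^(5)(t) = -120/(t^5 - 5*t^4 + 10*t^3 - 10*t^2 + 5*t - 1)

κ_5 = K^(5)(0) = 120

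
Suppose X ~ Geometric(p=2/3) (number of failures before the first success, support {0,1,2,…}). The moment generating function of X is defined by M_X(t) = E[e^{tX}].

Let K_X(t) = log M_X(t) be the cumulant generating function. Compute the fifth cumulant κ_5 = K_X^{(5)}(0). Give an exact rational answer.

κ_5 = K^(5)(0) = 15

M_X(t) = 2/(3*(1 - e^(t)/3))
K_X(t) = log M_X(t) = -log(1 - e^(t)/3) - log(3) + log(2)
K^(5)(t) = (-3*e^(4*t) - 99*e^(3*t) - 297*e^(2*t) - 81*e^(t))/(e^(5*t) - 15*e^(4*t) + 90*e^(3*t) - 270*e^(2*t) + 405*e^(t) - 243)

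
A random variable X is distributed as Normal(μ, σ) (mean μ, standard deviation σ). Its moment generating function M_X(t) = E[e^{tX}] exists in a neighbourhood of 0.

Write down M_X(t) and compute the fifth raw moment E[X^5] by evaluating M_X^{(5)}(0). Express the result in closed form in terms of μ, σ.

E[X^5] = M^(5)(0) = μ*(μ^4 + 10*μ^2*σ^2 + 15*σ^4)

M_X(t) = e^(μ*t + σ^2*t^2/2)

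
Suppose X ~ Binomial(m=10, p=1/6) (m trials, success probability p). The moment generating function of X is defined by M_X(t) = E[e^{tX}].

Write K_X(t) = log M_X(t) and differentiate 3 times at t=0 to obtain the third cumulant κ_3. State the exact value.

M_X(t) = (e^(t)/6 + 5/6)^10
K_X(t) = log M_X(t) = 10*log(e^(t)/6 + 5/6)
K′(t) = 10*e^(t)/(e^(t) + 5)
K′′(t) = 50*e^(t)/(e^(2*t) + 10*e^(t) + 25)
K′′′(t) = (-50*e^(2*t) + 250*e^(t))/(e^(3*t) + 15*e^(2*t) + 75*e^(t) + 125)

κ_3 = K′′′(0) = 25/27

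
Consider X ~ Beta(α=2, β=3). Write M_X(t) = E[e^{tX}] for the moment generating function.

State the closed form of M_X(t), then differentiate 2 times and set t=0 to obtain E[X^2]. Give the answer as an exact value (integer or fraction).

E[X^2] = D^2[M](0) = 1/5

M_X(t) = ₁F₁(2; 5; t)
D^2[M](t) = ₁F₁(4; 7; t)/5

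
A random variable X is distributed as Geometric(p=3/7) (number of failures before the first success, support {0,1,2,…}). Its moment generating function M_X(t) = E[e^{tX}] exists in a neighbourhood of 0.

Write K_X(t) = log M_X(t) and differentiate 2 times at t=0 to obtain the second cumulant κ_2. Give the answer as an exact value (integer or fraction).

M_X(t) = 3/(7*(1 - 4*e^(t)/7))
K_X(t) = log M_X(t) = -log(1 - 4*e^(t)/7) - log(7) + log(3)
dK/dt = -4*e^(t)/(4*e^(t) - 7)
d^2K/dt^2 = 28*e^(t)/(16*e^(2*t) - 56*e^(t) + 49)

κ_2 = d^2K/dt^2 |_{t=0} = 28/9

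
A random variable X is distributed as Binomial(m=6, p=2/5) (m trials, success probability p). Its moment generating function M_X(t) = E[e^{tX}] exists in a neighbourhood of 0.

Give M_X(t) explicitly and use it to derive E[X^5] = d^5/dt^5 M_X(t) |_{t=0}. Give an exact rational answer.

E[X^5] = M′′′′′(0) = 228708/625

M_X(t) = (2*e^(t)/5 + 3/5)^6
M′(t) = 384*e^(6*t)/15625 + 576*e^(5*t)/3125 + 1728*e^(4*t)/3125 + 2592*e^(3*t)/3125 + 1944*e^(2*t)/3125 + 2916*e^(t)/15625
M′′(t) = 2304*e^(6*t)/15625 + 576*e^(5*t)/625 + 6912*e^(4*t)/3125 + 7776*e^(3*t)/3125 + 3888*e^(2*t)/3125 + 2916*e^(t)/15625
M′′′(t) = 13824*e^(6*t)/15625 + 576*e^(5*t)/125 + 27648*e^(4*t)/3125 + 23328*e^(3*t)/3125 + 7776*e^(2*t)/3125 + 2916*e^(t)/15625
M′′′′(t) = 82944*e^(6*t)/15625 + 576*e^(5*t)/25 + 110592*e^(4*t)/3125 + 69984*e^(3*t)/3125 + 15552*e^(2*t)/3125 + 2916*e^(t)/15625
M′′′′′(t) = 497664*e^(6*t)/15625 + 576*e^(5*t)/5 + 442368*e^(4*t)/3125 + 209952*e^(3*t)/3125 + 31104*e^(2*t)/3125 + 2916*e^(t)/15625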